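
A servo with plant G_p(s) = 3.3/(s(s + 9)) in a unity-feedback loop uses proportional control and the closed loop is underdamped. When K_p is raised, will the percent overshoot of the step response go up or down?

increase

Characteristic equation s² + 9s + K_p·3.3 = 0: raising K_p raises ω_n while 2ζω_n = 9 is fixed, so ζ falls and overshoot grows.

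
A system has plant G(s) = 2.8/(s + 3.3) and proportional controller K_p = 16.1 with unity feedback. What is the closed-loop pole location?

s = -48.38

Closed-loop transfer function: T(s) = K_p·G(s)/(1 + K_p·G(s)) = 45.08/(s + 3.3 + 45.08) = 45.08/(s + 48.38).
The closed-loop pole is at s = −48.38.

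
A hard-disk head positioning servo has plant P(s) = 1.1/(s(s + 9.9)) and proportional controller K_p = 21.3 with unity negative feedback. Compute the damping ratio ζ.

With unity feedback the closed-loop characteristic equation is s² + 9.9s + 21.3·1.1 = s² + 9.9s + 23.43 = 0.
So ω_n² = 23.43 ⇒ ω_n = 4.84 rad/s, and ζ = 9.9/(2ω_n) = 1.02.

ζ = 1.02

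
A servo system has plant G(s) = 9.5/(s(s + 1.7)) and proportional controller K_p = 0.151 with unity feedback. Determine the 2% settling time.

T_s ≈ 4.71 s

Closed-loop characteristic equation: s² + 1.7s + 1.434 = 0, so ω_n = 1.198 rad/s and ζ = 1.7/(2·1.198) = 0.7097.
2% settling time T_s ≈ 4/(ζω_n) = 4/0.85 = 4.71 s.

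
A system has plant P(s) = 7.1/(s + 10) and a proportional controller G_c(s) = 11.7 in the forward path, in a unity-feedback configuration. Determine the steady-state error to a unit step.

0.107

The loop is type 0. Static position error constant K_pos = G_c(0)·P(0) = 11.7·0.71 = 8.307.
Steady-state error to a unit step: e_ss = 1/(1+K_pos) = 1/9.307 = 0.107.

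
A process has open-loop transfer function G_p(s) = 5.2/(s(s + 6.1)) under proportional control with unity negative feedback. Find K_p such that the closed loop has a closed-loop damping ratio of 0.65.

Closed-loop characteristic equation: s² + 6.1s + K_p·5.2 = 0.
So ω_n = √(5.2K_p) and 2ζω_n = 6.1, giving ζ = 6.1/(2√(5.2K_p)).
Setting ζ = 0.65: √(5.2K_p) = 6.1/(2·0.65) = 4.692, so K_p = 22.02/5.2 = 4.23.

K_p = 4.23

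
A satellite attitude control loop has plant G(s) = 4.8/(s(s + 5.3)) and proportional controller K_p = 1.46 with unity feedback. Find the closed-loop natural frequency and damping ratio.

ω_n = 2.65 rad/s, ζ = 1

With unity feedback the closed-loop characteristic equation is s² + 5.3s + 1.46·4.8 = s² + 5.3s + 7.008 = 0.
Matching s² + 2ζω_n s + ω_n²: ω_n = √7.008 = 2.647 rad/s and 2ζω_n = 5.3, so ζ = 5.3/(2·2.647) = 1.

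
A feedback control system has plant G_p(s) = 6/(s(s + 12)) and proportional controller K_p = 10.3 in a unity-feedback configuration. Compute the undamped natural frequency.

ω_n = 7.86 rad/s

With unity feedback the closed-loop characteristic equation is s² + 12s + 10.3·6 = s² + 12s + 61.8 = 0.
Matching s² + 2ζω_n s + ω_n²: ω_n = √61.8 = 7.861 rad/s and 2ζω_n = 12, so ζ = 12/(2·7.861) = 0.763.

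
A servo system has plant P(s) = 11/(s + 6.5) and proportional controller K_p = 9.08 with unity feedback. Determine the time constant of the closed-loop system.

τ = 0.0094 s

Closed-loop transfer function: T(s) = K_p·P(s)/(1 + K_p·P(s)) = 99.88/(s + 6.5 + 99.88) = 99.88/(s + 106.4).
Time constant τ = 1/106.4 = 0.0094 s.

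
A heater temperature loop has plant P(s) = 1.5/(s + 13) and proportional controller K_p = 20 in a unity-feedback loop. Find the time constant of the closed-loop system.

Closed-loop transfer function: T(s) = K_p·P(s)/(1 + K_p·P(s)) = 30/(s + 13 + 30) = 30/(s + 43).
Time constant τ = 1/43 = 0.0233 s.

τ = 0.0233 s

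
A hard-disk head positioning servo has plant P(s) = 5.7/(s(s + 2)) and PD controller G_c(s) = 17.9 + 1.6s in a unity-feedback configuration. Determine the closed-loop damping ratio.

Forward path: (17.9 + 1.6s)·5.7/(s(s+2)). The closed-loop characteristic equation is s² + (2 + 5.7·1.6)s + 5.7·17.9 = 0.
That is s² + 11.12s + 102 = 0, so ω_n = 10.1 rad/s and ζ = 11.12/(2·10.1) = 0.5504.

ζ = 0.55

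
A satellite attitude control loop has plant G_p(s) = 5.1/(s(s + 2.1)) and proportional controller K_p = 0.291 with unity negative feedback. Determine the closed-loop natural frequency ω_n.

With unity feedback the closed-loop characteristic equation is s² + 2.1s + 0.291·5.1 = s² + 2.1s + 1.484 = 0.
So ω_n² = 1.484 ⇒ ω_n = 1.218 rad/s, and ζ = 2.1/(2ω_n) = 0.862.

ω_n = 1.22 rad/s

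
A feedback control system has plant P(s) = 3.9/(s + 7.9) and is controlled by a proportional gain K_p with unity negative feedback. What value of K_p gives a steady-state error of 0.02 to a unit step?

K_p = 99.3

The loop is type 0, so e_ss(step) = 1/(1 + K_pos) with K_pos = K_p·P(0).
P(0) = 0.4937. Require 1/(1 + K_p·0.4937) = 0.02, so 1 + 0.4937·K_p = 50.
K_p = (50 − 1)/0.4937 = 99.3.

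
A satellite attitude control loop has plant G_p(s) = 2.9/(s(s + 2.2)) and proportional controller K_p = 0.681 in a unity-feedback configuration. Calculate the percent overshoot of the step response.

Closed-loop characteristic equation: s² + 2.2s + 1.975 = 0, so ω_n = 1.405 rad/s and ζ = 2.2/(2·1.405) = 0.7827.
%OS = 100·exp(−πζ/√(1−ζ²)) = 100·exp(−π·0.7827/√0.3873) = 1.92%.

1.92%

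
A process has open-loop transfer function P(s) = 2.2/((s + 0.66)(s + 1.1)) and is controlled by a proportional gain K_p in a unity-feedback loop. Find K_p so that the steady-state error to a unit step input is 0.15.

The loop is type 0, so e_ss(step) = 1/(1 + K_pos) with K_pos = K_p·P(0).
P(0) = 3.03. Require 1/(1 + K_p·3.03) = 0.15, so 1 + 3.03·K_p = 6.667.
K_p = (6.667 − 1)/3.03 = 1.87.

K_p = 1.87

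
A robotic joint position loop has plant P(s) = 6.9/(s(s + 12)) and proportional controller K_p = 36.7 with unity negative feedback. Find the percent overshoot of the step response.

27.8%

The closed-loop denominator s² + 12s + 253.2 gives ω_n = √253.2 = 15.91 and ζ = 12/(2ω_n) = 0.377.
%OS = 100·exp(−πζ/√(1−ζ²)) = 100·exp(−π·0.377/√0.8578) = 27.8%.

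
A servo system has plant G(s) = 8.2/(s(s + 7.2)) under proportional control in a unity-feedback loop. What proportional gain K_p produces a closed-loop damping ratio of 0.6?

Closed-loop characteristic equation: s² + 7.2s + K_p·8.2 = 0.
So ω_n = √(8.2K_p) and 2ζω_n = 7.2, giving ζ = 7.2/(2√(8.2K_p)).
Setting ζ = 0.6: √(8.2K_p) = 7.2/(2·0.6) = 6, so K_p = 36/8.2 = 4.39.

K_p = 4.39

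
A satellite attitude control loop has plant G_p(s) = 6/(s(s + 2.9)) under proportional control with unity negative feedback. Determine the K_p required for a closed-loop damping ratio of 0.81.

K_p = 0.534

Closed-loop characteristic equation: s² + 2.9s + K_p·6 = 0.
So ω_n = √(6K_p) and 2ζω_n = 2.9, giving ζ = 2.9/(2√(6K_p)).
Setting ζ = 0.81: √(6K_p) = 2.9/(2·0.81) = 1.79, so K_p = 3.205/6 = 0.534.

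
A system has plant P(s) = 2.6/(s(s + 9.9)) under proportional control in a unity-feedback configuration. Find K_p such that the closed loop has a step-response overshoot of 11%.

K_p = 28.5

From %OS = 100·exp(−πζ/√(1−ζ²)) = 11%, ζ = −ln(0.11)/√(π²+ln²(0.11)) = 0.5749.
Characteristic equation s² + 9.9s + 2.6K_p = 0 gives ζ = 9.9/(2√(2.6K_p)).
Setting ζ = 0.5749: √(2.6K_p) = 9.9/(2·0.5749) = 8.61, so K_p = 74.14/2.6 = 28.5.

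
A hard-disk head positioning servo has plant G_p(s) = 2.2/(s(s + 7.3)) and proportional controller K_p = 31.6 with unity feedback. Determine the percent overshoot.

From 1 + K_pG_p(s) = 0: s² + 7.3s + 69.52 = 0 ⇒ ω_n = 8.338, ζ = 0.4378.
%OS = 100·exp(−πζ/√(1−ζ²)) = 100·exp(−π·0.4378/√0.8084) = 21.7%.

21.7%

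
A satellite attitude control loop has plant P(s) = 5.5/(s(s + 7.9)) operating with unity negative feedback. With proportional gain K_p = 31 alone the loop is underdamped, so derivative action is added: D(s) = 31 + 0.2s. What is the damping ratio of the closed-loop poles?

Forward path: (31 + 0.2s)·5.5/(s(s+7.9)). The closed-loop characteristic equation is s² + (7.9 + 5.5·0.2)s + 5.5·31 = 0.
That is s² + 9s + 170.5 = 0, so ω_n = 13.06 rad/s and ζ = 9/(2·13.06) = 0.3446.

ζ = 0.345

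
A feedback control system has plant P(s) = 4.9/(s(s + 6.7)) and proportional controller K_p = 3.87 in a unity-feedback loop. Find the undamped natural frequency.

1 + K_p·P(s) = 0 gives s² + 6.7s + 18.96 = 0.
So ω_n² = 18.96 ⇒ ω_n = 4.355 rad/s, and ζ = 6.7/(2ω_n) = 0.769.

ω_n = 4.35 rad/s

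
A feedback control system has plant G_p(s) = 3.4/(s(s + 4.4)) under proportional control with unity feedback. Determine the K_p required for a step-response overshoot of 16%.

From %OS = 100·exp(−πζ/√(1−ζ²)) = 16%, ζ = −ln(0.16)/√(π²+ln²(0.16)) = 0.5039.
Characteristic equation s² + 4.4s + 3.4K_p = 0 gives ζ = 4.4/(2√(3.4K_p)).
Setting ζ = 0.5039: √(3.4K_p) = 4.4/(2·0.5039) = 4.366, so K_p = 19.06/3.4 = 5.61.

K_p = 5.61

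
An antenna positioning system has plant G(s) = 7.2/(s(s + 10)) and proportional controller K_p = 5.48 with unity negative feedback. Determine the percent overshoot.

The closed-loop denominator s² + 10s + 39.46 gives ω_n = √39.46 = 6.281 and ζ = 10/(2ω_n) = 0.796.
%OS = 100·exp(−πζ/√(1−ζ²)) = 100·exp(−π·0.796/√0.3664) = 1.61%.

1.61%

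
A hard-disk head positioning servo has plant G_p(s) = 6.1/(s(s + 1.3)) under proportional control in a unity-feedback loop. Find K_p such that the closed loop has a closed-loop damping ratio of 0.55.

Closed-loop characteristic equation: s² + 1.3s + K_p·6.1 = 0.
So ω_n = √(6.1K_p) and 2ζω_n = 1.3, giving ζ = 1.3/(2√(6.1K_p)).
Setting ζ = 0.55: √(6.1K_p) = 1.3/(2·0.55) = 1.182, so K_p = 1.397/6.1 = 0.229.

K_p = 0.229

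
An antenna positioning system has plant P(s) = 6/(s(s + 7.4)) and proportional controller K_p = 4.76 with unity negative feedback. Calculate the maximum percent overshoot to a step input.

From 1 + K_pP(s) = 0: s² + 7.4s + 28.56 = 0 ⇒ ω_n = 5.344, ζ = 0.6923.
%OS = 100·exp(−πζ/√(1−ζ²)) = 100·exp(−π·0.6923/√0.5207) = 4.91%.

4.91%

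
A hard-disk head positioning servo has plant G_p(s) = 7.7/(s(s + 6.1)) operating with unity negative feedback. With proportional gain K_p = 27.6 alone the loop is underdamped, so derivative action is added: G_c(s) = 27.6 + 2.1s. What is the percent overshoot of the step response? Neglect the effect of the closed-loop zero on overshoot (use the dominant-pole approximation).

2.43%

Forward path: (27.6 + 2.1s)·7.7/(s(s+6.1)). The closed-loop characteristic equation is s² + (6.1 + 7.7·2.1)s + 7.7·27.6 = 0.
That is s² + 22.27s + 212.5 = 0, so ω_n = 14.58 rad/s and ζ = 22.27/(2·14.58) = 0.7638.
%OS = 100·exp(−πζ/√(1−ζ²)) = 2.43%.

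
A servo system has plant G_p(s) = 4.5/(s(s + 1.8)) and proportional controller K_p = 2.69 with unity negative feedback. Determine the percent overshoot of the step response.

43.1%

The closed-loop denominator s² + 1.8s + 12.11 gives ω_n = √12.11 = 3.479 and ζ = 1.8/(2ω_n) = 0.2587.
%OS = 100·exp(−πζ/√(1−ζ²)) = 100·exp(−π·0.2587/√0.9331) = 43.1%.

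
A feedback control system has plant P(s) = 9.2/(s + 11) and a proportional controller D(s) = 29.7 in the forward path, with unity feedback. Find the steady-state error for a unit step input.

0.0387

The loop is type 0. Static position error constant K_pos = D(0)·P(0) = 29.7·0.8364 = 24.84.
Steady-state error to a unit step: e_ss = 1/(1+K_pos) = 1/25.84 = 0.0387.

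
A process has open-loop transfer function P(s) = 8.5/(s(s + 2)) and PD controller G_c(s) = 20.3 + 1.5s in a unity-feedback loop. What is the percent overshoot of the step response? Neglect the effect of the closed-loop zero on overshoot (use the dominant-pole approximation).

11.9%

Forward path: (20.3 + 1.5s)·8.5/(s(s+2)). The closed-loop characteristic equation is s² + (2 + 8.5·1.5)s + 8.5·20.3 = 0.
That is s² + 14.75s + 172.6 = 0, so ω_n = 13.14 rad/s and ζ = 14.75/(2·13.14) = 0.5614.
%OS = 100·exp(−πζ/√(1−ζ²)) = 11.9%.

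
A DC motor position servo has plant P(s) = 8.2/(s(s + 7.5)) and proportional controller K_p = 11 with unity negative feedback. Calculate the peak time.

T_p = 0.36 s

Closed-loop characteristic equation: s² + 7.5s + 90.2 = 0, so ω_n = 9.497 rad/s and ζ = 7.5/(2·9.497) = 0.3948.
Damped frequency ω_d = ω_n√(1−ζ²) = 8.726 rad/s, so peak time T_p = π/ω_d = 0.36 s.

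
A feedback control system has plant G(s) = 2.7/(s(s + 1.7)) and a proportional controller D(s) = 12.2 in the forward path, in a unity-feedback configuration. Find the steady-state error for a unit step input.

The open loop D(s)G(s) has a pole at the origin (type 1), so the static position error constant is infinite and e_ss = 1/(1+∞) = 0.

0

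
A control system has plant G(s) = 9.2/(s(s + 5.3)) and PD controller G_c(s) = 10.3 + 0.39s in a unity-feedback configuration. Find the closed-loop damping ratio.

Forward path: (10.3 + 0.39s)·9.2/(s(s+5.3)). The closed-loop characteristic equation is s² + (5.3 + 9.2·0.39)s + 9.2·10.3 = 0.
That is s² + 8.888s + 94.76 = 0, so ω_n = 9.734 rad/s and ζ = 8.888/(2·9.734) = 0.4565.

ζ = 0.457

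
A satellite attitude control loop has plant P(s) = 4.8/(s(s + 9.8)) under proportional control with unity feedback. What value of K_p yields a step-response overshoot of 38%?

From %OS = 100·exp(−πζ/√(1−ζ²)) = 38%, ζ = −ln(0.38)/√(π²+ln²(0.38)) = 0.2943.
Characteristic equation s² + 9.8s + 4.8K_p = 0 gives ζ = 9.8/(2√(4.8K_p)).
Setting ζ = 0.2943: √(4.8K_p) = 9.8/(2·0.2943) = 16.65, so K_p = 277.1/4.8 = 57.7.

K_p = 57.7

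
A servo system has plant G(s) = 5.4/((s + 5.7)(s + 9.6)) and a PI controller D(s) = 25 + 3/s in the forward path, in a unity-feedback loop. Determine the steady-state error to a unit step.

The open loop D(s)G(s) has a pole at the origin (type 1), so the static position error constant is infinite and e_ss = 1/(1+∞) = 0.

0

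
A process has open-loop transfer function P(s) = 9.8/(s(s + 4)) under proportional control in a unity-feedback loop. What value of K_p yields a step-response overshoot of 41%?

From %OS = 100·exp(−πζ/√(1−ζ²)) = 41%, ζ = −ln(0.41)/√(π²+ln²(0.41)) = 0.273.
Characteristic equation s² + 4s + 9.8K_p = 0 gives ζ = 4/(2√(9.8K_p)).
Setting ζ = 0.273: √(9.8K_p) = 4/(2·0.273) = 7.325, so K_p = 53.66/9.8 = 5.48.

K_p = 5.48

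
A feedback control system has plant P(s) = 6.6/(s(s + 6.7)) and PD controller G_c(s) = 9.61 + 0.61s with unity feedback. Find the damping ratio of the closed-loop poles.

ζ = 0.673

Forward path: (9.61 + 0.61s)·6.6/(s(s+6.7)). The closed-loop characteristic equation is s² + (6.7 + 6.6·0.61)s + 6.6·9.61 = 0.
That is s² + 10.73s + 63.43 = 0, so ω_n = 7.964 rad/s and ζ = 10.73/(2·7.964) = 0.6734.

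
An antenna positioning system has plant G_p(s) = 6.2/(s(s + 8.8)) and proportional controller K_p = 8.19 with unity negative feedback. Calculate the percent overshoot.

8.49%

The closed-loop denominator s² + 8.8s + 50.78 gives ω_n = √50.78 = 7.126 and ζ = 8.8/(2ω_n) = 0.6175.
%OS = 100·exp(−πζ/√(1−ζ²)) = 100·exp(−π·0.6175/√0.6187) = 8.49%.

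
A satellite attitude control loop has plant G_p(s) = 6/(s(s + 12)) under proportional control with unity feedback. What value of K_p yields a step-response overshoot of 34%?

K_p = 56.9

From %OS = 100·exp(−πζ/√(1−ζ²)) = 34%, ζ = −ln(0.34)/√(π²+ln²(0.34)) = 0.3248.
Characteristic equation s² + 12s + 6K_p = 0 gives ζ = 12/(2√(6K_p)).
Setting ζ = 0.3248: √(6K_p) = 12/(2·0.3248) = 18.47, so K_p = 341.3/6 = 56.9.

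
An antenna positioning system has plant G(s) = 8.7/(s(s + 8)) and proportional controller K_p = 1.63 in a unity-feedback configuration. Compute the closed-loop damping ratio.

ζ = 1.06

With unity feedback the closed-loop characteristic equation is s² + 8s + 1.63·8.7 = s² + 8s + 14.18 = 0.
Matching s² + 2ζω_n s + ω_n²: ω_n = √14.18 = 3.766 rad/s and 2ζω_n = 8, so ζ = 8/(2·3.766) = 1.06.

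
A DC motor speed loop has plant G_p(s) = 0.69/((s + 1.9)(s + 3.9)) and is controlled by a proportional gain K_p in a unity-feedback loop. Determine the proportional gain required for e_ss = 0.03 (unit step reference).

The loop is type 0, so e_ss(step) = 1/(1 + K_pos) with K_pos = K_p·G_p(0).
G_p(0) = 0.09312. Require 1/(1 + K_p·0.09312) = 0.03, so 1 + 0.09312·K_p = 33.33.
K_p = (33.33 − 1)/0.09312 = 347.

K_p = 347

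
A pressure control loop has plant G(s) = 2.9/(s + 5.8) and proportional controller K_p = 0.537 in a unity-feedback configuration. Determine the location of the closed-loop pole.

s = -7.357

Closed-loop transfer function: T(s) = K_p·G(s)/(1 + K_p·G(s)) = 1.557/(s + 5.8 + 1.557) = 1.557/(s + 7.357).
The closed-loop pole is at s = −7.357.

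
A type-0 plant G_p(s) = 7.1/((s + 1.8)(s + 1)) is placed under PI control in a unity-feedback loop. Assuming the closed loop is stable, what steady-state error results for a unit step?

0

The PI controller's integrator makes the forward path type 1, so e_ss to a step is zero.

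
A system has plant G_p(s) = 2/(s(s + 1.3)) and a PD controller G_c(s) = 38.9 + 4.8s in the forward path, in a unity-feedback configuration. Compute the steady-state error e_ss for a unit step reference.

The open loop G_c(s)G_p(s) has a pole at the origin (type 1), so the static position error constant is infinite and e_ss = 1/(1+∞) = 0.

0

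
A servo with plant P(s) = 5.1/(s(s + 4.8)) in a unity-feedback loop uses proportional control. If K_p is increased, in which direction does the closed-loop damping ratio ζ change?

ζ = 4.8/(2√(5.1K_p)); increasing K_p raises the denominator, so ζ falls.

decrease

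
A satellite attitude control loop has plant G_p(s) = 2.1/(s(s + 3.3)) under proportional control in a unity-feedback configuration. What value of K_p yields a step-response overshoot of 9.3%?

From %OS = 100·exp(−πζ/√(1−ζ²)) = 9.3%, ζ = −ln(0.093)/√(π²+ln²(0.093)) = 0.6031.
Characteristic equation s² + 3.3s + 2.1K_p = 0 gives ζ = 3.3/(2√(2.1K_p)).
Setting ζ = 0.6031: √(2.1K_p) = 3.3/(2·0.6031) = 2.736, so K_p = 7.486/2.1 = 3.56.

K_p = 3.56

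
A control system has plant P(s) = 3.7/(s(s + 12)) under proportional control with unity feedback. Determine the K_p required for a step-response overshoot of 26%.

From %OS = 100·exp(−πζ/√(1−ζ²)) = 26%, ζ = −ln(0.26)/√(π²+ln²(0.26)) = 0.3941.
Characteristic equation s² + 12s + 3.7K_p = 0 gives ζ = 12/(2√(3.7K_p)).
Setting ζ = 0.3941: √(3.7K_p) = 12/(2·0.3941) = 15.23, so K_p = 231.8/3.7 = 62.6.

K_p = 62.6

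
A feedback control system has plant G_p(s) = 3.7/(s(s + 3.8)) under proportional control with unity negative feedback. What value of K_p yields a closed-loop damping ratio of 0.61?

K_p = 2.62

Closed-loop characteristic equation: s² + 3.8s + K_p·3.7 = 0.
So ω_n = √(3.7K_p) and 2ζω_n = 3.8, giving ζ = 3.8/(2√(3.7K_p)).
Setting ζ = 0.61: √(3.7K_p) = 3.8/(2·0.61) = 3.115, so K_p = 9.702/3.7 = 2.62.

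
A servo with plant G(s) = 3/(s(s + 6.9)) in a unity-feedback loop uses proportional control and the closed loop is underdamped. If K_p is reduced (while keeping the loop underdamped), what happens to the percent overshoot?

decrease

ζ = 6.9/(2√(3K_p)) rises as K_p falls; higher damping means less overshoot.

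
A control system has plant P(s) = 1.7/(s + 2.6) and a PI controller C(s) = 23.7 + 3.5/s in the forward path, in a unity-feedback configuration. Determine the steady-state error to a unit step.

0

The open loop C(s)P(s) has a pole at the origin (type 1), so the static position error constant is infinite and e_ss = 1/(1+∞) = 0.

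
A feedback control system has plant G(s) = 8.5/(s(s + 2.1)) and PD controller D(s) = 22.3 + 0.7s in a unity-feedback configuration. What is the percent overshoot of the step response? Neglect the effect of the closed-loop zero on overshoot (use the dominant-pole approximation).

38.3%

Forward path: (22.3 + 0.7s)·8.5/(s(s+2.1)). The closed-loop characteristic equation is s² + (2.1 + 8.5·0.7)s + 8.5·22.3 = 0.
That is s² + 8.05s + 189.6 = 0, so ω_n = 13.77 rad/s and ζ = 8.05/(2·13.77) = 0.2924.
%OS = 100·exp(−πζ/√(1−ζ²)) = 38.3%.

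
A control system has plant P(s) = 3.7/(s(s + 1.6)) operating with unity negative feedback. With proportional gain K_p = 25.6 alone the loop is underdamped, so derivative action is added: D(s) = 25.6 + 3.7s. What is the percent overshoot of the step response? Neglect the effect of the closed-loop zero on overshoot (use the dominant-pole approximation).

Forward path: (25.6 + 3.7s)·3.7/(s(s+1.6)). The closed-loop characteristic equation is s² + (1.6 + 3.7·3.7)s + 3.7·25.6 = 0.
That is s² + 15.29s + 94.72 = 0, so ω_n = 9.732 rad/s and ζ = 15.29/(2·9.732) = 0.7855.
%OS = 100·exp(−πζ/√(1−ζ²)) = 1.85%.

1.85%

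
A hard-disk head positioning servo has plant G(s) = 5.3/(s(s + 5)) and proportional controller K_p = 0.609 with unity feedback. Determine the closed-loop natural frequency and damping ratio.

The closed-loop denominator is s(s+5) + 0.609·5.3 = s² + 5s + 3.228.
So ω_n² = 3.228 ⇒ ω_n = 1.797 rad/s, and ζ = 5/(2ω_n) = 1.39.

ω_n = 1.8 rad/s, ζ = 1.39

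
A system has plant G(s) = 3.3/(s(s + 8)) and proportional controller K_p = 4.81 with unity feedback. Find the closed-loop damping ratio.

ζ = 1

The closed-loop denominator is s(s+8) + 4.81·3.3 = s² + 8s + 15.87.
So ω_n² = 15.87 ⇒ ω_n = 3.984 rad/s, and ζ = 8/(2ω_n) = 1.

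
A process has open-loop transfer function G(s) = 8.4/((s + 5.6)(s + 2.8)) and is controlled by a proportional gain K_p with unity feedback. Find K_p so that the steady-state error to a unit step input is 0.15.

Steady-state error for a unit step on this type-0 loop is 1/(1 + K_p·G(0)).
G(0) = 0.5357. Require 1/(1 + K_p·0.5357) = 0.15, so 1 + 0.5357·K_p = 6.667.
K_p = (6.667 − 1)/0.5357 = 10.6.

K_p = 10.6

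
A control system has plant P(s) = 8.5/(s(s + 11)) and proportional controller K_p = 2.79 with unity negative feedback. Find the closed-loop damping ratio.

ζ = 1.13

With unity feedback the closed-loop characteristic equation is s² + 11s + 2.79·8.5 = s² + 11s + 23.71 = 0.
Matching s² + 2ζω_n s + ω_n²: ω_n = √23.71 = 4.87 rad/s and 2ζω_n = 11, so ζ = 11/(2·4.87) = 1.13.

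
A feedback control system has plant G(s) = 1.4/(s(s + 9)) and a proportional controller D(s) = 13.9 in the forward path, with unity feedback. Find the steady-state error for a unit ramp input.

0.462

The loop has one pole at the origin (type 1). Velocity error constant K_v = lim_{s→0} s·D(s)G(s) = 13.9·1.4/9 = 2.162.
Steady-state error to a unit ramp: e_ss = 1/K_v = 0.462.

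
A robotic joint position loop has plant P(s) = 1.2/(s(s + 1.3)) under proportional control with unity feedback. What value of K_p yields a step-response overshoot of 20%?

K_p = 1.69

From %OS = 100·exp(−πζ/√(1−ζ²)) = 20%, ζ = −ln(0.2)/√(π²+ln²(0.2)) = 0.4559.
Characteristic equation s² + 1.3s + 1.2K_p = 0 gives ζ = 1.3/(2√(1.2K_p)).
Setting ζ = 0.4559: √(1.2K_p) = 1.3/(2·0.4559) = 1.426, so K_p = 2.032/1.2 = 1.69.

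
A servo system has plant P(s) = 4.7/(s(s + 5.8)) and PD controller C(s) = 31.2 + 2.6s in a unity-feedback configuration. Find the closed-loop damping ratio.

Forward path: (31.2 + 2.6s)·4.7/(s(s+5.8)). The closed-loop characteristic equation is s² + (5.8 + 4.7·2.6)s + 4.7·31.2 = 0.
That is s² + 18.02s + 146.6 = 0, so ω_n = 12.11 rad/s and ζ = 18.02/(2·12.11) = 0.744.

ζ = 0.744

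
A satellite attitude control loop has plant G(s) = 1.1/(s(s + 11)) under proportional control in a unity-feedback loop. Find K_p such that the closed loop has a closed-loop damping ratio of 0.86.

K_p = 37.2

Closed-loop characteristic equation: s² + 11s + K_p·1.1 = 0.
So ω_n = √(1.1K_p) and 2ζω_n = 11, giving ζ = 11/(2√(1.1K_p)).
Setting ζ = 0.86: √(1.1K_p) = 11/(2·0.86) = 6.395, so K_p = 40.9/1.1 = 37.2.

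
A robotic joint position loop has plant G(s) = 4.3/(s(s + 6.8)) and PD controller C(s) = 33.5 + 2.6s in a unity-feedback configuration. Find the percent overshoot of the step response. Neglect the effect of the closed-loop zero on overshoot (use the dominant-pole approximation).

Forward path: (33.5 + 2.6s)·4.3/(s(s+6.8)). The closed-loop characteristic equation is s² + (6.8 + 4.3·2.6)s + 4.3·33.5 = 0.
That is s² + 17.98s + 144 = 0, so ω_n = 12 rad/s and ζ = 17.98/(2·12) = 0.749.
%OS = 100·exp(−πζ/√(1−ζ²)) = 2.87%.

2.87%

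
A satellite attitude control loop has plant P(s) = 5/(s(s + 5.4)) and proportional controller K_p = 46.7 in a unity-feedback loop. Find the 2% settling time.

T_s ≈ 1.48 s

Closed-loop characteristic equation: s² + 5.4s + 233.5 = 0, so ω_n = 15.28 rad/s and ζ = 5.4/(2·15.28) = 0.1767.
2% settling time T_s ≈ 4/(ζω_n) = 4/2.7 = 1.48 s.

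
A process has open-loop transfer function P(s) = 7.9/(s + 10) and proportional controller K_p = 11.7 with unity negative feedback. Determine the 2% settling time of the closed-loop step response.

Closed-loop transfer function: T(s) = K_p·P(s)/(1 + K_p·P(s)) = 92.43/(s + 10 + 92.43) = 92.43/(s + 102.4).
Time constant τ = 1/102.4 = 0.009763 s, so the 2% settling time is about 4τ = 0.0391 s.

T_s ≈ 0.0391 s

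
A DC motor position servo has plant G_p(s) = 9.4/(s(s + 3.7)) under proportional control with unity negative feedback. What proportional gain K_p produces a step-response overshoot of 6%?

K_p = 0.818

From %OS = 100·exp(−πζ/√(1−ζ²)) = 6%, ζ = −ln(0.06)/√(π²+ln²(0.06)) = 0.6671.
Characteristic equation s² + 3.7s + 9.4K_p = 0 gives ζ = 3.7/(2√(9.4K_p)).
Setting ζ = 0.6671: √(9.4K_p) = 3.7/(2·0.6671) = 2.773, so K_p = 7.69/9.4 = 0.818.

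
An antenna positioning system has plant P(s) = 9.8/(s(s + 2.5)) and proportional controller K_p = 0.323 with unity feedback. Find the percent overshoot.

4.5%

Closed-loop characteristic equation: s² + 2.5s + 3.165 = 0, so ω_n = 1.779 rad/s and ζ = 2.5/(2·1.779) = 0.7026.
%OS = 100·exp(−πζ/√(1−ζ²)) = 100·exp(−π·0.7026/√0.5064) = 4.5%.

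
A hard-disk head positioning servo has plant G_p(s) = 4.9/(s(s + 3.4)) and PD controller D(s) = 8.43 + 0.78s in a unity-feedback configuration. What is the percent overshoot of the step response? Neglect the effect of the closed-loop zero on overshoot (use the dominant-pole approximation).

11.8%

Forward path: (8.43 + 0.78s)·4.9/(s(s+3.4)). The closed-loop characteristic equation is s² + (3.4 + 4.9·0.78)s + 4.9·8.43 = 0.
That is s² + 7.222s + 41.31 = 0, so ω_n = 6.427 rad/s and ζ = 7.222/(2·6.427) = 0.5618.
%OS = 100·exp(−πζ/√(1−ζ²)) = 11.8%.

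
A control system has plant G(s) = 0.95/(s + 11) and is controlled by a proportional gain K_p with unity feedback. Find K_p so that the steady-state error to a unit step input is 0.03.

Steady-state error for a unit step on this type-0 loop is 1/(1 + K_p·G(0)).
G(0) = 0.08636. Require 1/(1 + K_p·0.08636) = 0.03, so 1 + 0.08636·K_p = 33.33.
K_p = (33.33 − 1)/0.08636 = 374.

K_p = 374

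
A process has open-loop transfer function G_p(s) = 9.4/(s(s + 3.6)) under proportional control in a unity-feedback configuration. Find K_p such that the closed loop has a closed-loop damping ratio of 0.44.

K_p = 1.78

Closed-loop characteristic equation: s² + 3.6s + K_p·9.4 = 0.
So ω_n = √(9.4K_p) and 2ζω_n = 3.6, giving ζ = 3.6/(2√(9.4K_p)).
Setting ζ = 0.44: √(9.4K_p) = 3.6/(2·0.44) = 4.091, so K_p = 16.74/9.4 = 1.78.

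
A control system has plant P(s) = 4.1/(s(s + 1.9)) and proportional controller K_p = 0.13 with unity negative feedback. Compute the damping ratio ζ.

The closed-loop denominator is s(s+1.9) + 0.13·4.1 = s² + 1.9s + 0.533.
So ω_n² = 0.533 ⇒ ω_n = 0.7301 rad/s, and ζ = 1.9/(2ω_n) = 1.3.

ζ = 1.3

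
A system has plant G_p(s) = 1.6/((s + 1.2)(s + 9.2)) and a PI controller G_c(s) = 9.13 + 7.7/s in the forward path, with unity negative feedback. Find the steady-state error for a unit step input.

The open loop G_c(s)G_p(s) has a pole at the origin (type 1), so the static position error constant is infinite and e_ss = 1/(1+∞) = 0.

0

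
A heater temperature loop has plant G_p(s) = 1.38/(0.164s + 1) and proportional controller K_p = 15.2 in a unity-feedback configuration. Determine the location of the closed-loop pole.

Closed loop: T(s) = K_p·G_p/(1+K_p·G_p) = 20.98/(0.164s + 1 + 20.98), with pole at s = −(1 + 20.98)/0.164 = −134.

s = -134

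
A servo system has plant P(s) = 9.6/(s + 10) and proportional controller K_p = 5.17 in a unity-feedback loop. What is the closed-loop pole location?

Closed-loop transfer function: T(s) = K_p·P(s)/(1 + K_p·P(s)) = 49.63/(s + 10 + 49.63) = 49.63/(s + 59.63).
The closed-loop pole is at s = −59.63.

s = -59.63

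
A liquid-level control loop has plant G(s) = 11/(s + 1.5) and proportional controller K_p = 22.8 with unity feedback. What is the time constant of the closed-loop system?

Closed-loop transfer function: T(s) = K_p·G(s)/(1 + K_p·G(s)) = 250.8/(s + 1.5 + 250.8) = 250.8/(s + 252.3).
Time constant τ = 1/252.3 = 0.00396 s.

τ = 0.00396 s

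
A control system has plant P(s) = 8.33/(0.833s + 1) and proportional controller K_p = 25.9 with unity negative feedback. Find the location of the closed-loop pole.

s = -260.2

Closed loop: T(s) = K_p·P/(1+K_p·P) = 215.7/(0.833s + 1 + 215.7), with pole at s = −(1 + 215.7)/0.833 = −260.2.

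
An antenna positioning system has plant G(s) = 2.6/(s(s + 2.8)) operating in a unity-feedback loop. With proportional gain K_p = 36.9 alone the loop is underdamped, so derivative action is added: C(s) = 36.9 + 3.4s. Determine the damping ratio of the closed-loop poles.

Forward path: (36.9 + 3.4s)·2.6/(s(s+2.8)). The closed-loop characteristic equation is s² + (2.8 + 2.6·3.4)s + 2.6·36.9 = 0.
That is s² + 11.64s + 95.94 = 0, so ω_n = 9.795 rad/s and ζ = 11.64/(2·9.795) = 0.5942.

ζ = 0.594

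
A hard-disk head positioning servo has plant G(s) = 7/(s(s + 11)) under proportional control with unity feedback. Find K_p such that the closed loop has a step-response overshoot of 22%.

From %OS = 100·exp(−πζ/√(1−ζ²)) = 22%, ζ = −ln(0.22)/√(π²+ln²(0.22)) = 0.4342.
Characteristic equation s² + 11s + 7K_p = 0 gives ζ = 11/(2√(7K_p)).
Setting ζ = 0.4342: √(7K_p) = 11/(2·0.4342) = 12.67, so K_p = 160.5/7 = 22.9.

K_p = 22.9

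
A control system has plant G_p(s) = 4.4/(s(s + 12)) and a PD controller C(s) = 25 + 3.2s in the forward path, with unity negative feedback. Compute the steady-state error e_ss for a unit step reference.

0

The open loop C(s)G_p(s) has a pole at the origin (type 1), so the static position error constant is infinite and e_ss = 1/(1+∞) = 0.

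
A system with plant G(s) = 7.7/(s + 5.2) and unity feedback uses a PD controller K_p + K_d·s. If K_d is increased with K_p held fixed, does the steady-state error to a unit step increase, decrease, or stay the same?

unchanged

At s = 0 the derivative term contributes nothing: C(0) = K_p regardless of K_d, so K_pos = K_p·G(0) and e_ss are unchanged.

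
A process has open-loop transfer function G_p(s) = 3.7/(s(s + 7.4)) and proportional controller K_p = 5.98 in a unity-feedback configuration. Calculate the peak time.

The closed-loop denominator s² + 7.4s + 22.13 gives ω_n = √22.13 = 4.704 and ζ = 7.4/(2ω_n) = 0.7866.
Damped frequency ω_d = ω_n√(1−ζ²) = 2.904 rad/s, so peak time T_p = π/ω_d = 1.08 s.

T_p = 1.08 s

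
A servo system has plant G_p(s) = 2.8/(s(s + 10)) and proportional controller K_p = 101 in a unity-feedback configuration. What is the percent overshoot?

The closed-loop denominator s² + 10s + 282.8 gives ω_n = √282.8 = 16.82 and ζ = 10/(2ω_n) = 0.2973.
%OS = 100·exp(−πζ/√(1−ζ²)) = 100·exp(−π·0.2973/√0.9116) = 37.6%.

37.6%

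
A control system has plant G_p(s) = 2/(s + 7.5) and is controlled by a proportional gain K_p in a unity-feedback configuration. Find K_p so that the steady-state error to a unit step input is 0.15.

K_p = 21.2

For a type-0 loop with proportional control, e_ss = 1/(1 + K_p·G_p(0)).
G_p(0) = 0.2667. Require 1/(1 + K_p·0.2667) = 0.15, so 1 + 0.2667·K_p = 6.667.
K_p = (6.667 − 1)/0.2667 = 21.2.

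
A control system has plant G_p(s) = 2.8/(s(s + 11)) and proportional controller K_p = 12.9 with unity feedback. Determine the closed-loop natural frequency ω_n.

ω_n = 6.01 rad/s

With unity feedback the closed-loop characteristic equation is s² + 11s + 12.9·2.8 = s² + 11s + 36.12 = 0.
Matching s² + 2ζω_n s + ω_n²: ω_n = √36.12 = 6.01 rad/s and 2ζω_n = 11, so ζ = 11/(2·6.01) = 0.915.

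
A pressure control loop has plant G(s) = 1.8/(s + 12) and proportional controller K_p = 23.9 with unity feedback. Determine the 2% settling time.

T_s ≈ 0.0727 s

Closed-loop transfer function: T(s) = K_p·G(s)/(1 + K_p·G(s)) = 43.02/(s + 12 + 43.02) = 43.02/(s + 55.02).
Time constant τ = 1/55.02 = 0.01818 s, so the 2% settling time is about 4τ = 0.0727 s.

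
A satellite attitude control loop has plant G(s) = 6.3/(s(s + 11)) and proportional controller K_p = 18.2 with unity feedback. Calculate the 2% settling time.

From 1 + K_pG(s) = 0: s² + 11s + 114.7 = 0 ⇒ ω_n = 10.71, ζ = 0.5136.
2% settling time T_s ≈ 4/(ζω_n) = 4/5.5 = 0.727 s.

T_s ≈ 0.727 s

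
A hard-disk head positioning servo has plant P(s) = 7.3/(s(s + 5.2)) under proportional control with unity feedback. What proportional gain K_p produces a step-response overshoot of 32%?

K_p = 7.97

From %OS = 100·exp(−πζ/√(1−ζ²)) = 32%, ζ = −ln(0.32)/√(π²+ln²(0.32)) = 0.341.
Characteristic equation s² + 5.2s + 7.3K_p = 0 gives ζ = 5.2/(2√(7.3K_p)).
Setting ζ = 0.341: √(7.3K_p) = 5.2/(2·0.341) = 7.626, so K_p = 58.15/7.3 = 7.97.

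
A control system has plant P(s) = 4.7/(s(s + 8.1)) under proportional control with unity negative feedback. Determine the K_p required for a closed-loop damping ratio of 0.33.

K_p = 32

Closed-loop characteristic equation: s² + 8.1s + K_p·4.7 = 0.
So ω_n = √(4.7K_p) and 2ζω_n = 8.1, giving ζ = 8.1/(2√(4.7K_p)).
Setting ζ = 0.33: √(4.7K_p) = 8.1/(2·0.33) = 12.27, so K_p = 150.6/4.7 = 32.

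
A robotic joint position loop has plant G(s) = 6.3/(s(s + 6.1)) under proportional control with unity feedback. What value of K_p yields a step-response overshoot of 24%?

K_p = 8.63

From %OS = 100·exp(−πζ/√(1−ζ²)) = 24%, ζ = −ln(0.24)/√(π²+ln²(0.24)) = 0.4136.
Characteristic equation s² + 6.1s + 6.3K_p = 0 gives ζ = 6.1/(2√(6.3K_p)).
Setting ζ = 0.4136: √(6.3K_p) = 6.1/(2·0.4136) = 7.374, so K_p = 54.38/6.3 = 8.63.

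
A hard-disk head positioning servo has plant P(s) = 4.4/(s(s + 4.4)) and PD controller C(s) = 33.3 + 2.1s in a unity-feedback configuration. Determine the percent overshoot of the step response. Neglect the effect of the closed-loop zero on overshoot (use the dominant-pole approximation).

Forward path: (33.3 + 2.1s)·4.4/(s(s+4.4)). The closed-loop characteristic equation is s² + (4.4 + 4.4·2.1)s + 4.4·33.3 = 0.
That is s² + 13.64s + 146.5 = 0, so ω_n = 12.1 rad/s and ζ = 13.64/(2·12.1) = 0.5634.
%OS = 100·exp(−πζ/√(1−ζ²)) = 11.7%.

11.7%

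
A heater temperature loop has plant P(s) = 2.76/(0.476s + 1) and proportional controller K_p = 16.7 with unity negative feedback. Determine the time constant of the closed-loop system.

τ = 0.0101 s

Closed loop: T(s) = K_p·P/(1+K_p·P) = 46.09/(0.476s + 1 + 46.09), with pole at s = −(1 + 46.09)/0.476 = −98.93.
Closed-loop time constant τ = 1/98.93 = 0.0101 s.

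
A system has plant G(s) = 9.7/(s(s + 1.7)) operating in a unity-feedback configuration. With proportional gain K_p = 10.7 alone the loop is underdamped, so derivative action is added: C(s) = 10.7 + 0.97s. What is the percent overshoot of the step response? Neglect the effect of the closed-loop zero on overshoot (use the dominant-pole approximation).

13%

Forward path: (10.7 + 0.97s)·9.7/(s(s+1.7)). The closed-loop characteristic equation is s² + (1.7 + 9.7·0.97)s + 9.7·10.7 = 0.
That is s² + 11.11s + 103.8 = 0, so ω_n = 10.19 rad/s and ζ = 11.11/(2·10.19) = 0.5452.
%OS = 100·exp(−πζ/√(1−ζ²)) = 13%.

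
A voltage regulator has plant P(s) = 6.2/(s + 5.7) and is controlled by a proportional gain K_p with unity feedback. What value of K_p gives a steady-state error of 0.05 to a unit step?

For a type-0 loop with proportional control, e_ss = 1/(1 + K_p·P(0)).
P(0) = 1.088. Require 1/(1 + K_p·1.088) = 0.05, so 1 + 1.088·K_p = 20.
K_p = (20 − 1)/1.088 = 17.5.

K_p = 17.5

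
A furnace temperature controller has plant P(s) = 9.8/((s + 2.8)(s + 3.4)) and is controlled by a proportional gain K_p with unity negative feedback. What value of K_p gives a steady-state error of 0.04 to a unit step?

K_p = 23.3

The loop is type 0, so e_ss(step) = 1/(1 + K_pos) with K_pos = K_p·P(0).
P(0) = 1.029. Require 1/(1 + K_p·1.029) = 0.04, so 1 + 1.029·K_p = 25.
K_p = (25 − 1)/1.029 = 23.3.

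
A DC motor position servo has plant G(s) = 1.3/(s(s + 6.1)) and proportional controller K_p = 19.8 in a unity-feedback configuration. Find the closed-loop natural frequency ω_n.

1 + K_p·G(s) = 0 gives s² + 6.1s + 25.74 = 0.
Matching s² + 2ζω_n s + ω_n²: ω_n = √25.74 = 5.073 rad/s and 2ζω_n = 6.1, so ζ = 6.1/(2·5.073) = 0.601.

ω_n = 5.07 rad/s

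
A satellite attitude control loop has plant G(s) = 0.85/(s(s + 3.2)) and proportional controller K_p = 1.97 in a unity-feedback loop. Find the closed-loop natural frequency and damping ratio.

With unity feedback the closed-loop characteristic equation is s² + 3.2s + 1.97·0.85 = s² + 3.2s + 1.674 = 0.
Matching s² + 2ζω_n s + ω_n²: ω_n = √1.674 = 1.294 rad/s and 2ζω_n = 3.2, so ζ = 3.2/(2·1.294) = 1.24.

ω_n = 1.29 rad/s, ζ = 1.24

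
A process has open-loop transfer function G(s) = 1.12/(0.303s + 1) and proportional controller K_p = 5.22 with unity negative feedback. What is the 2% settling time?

T_s ≈ 0.177 s

Closed loop: T(s) = K_p·G/(1+K_p·G) = 5.846/(0.303s + 1 + 5.846), with pole at s = −(1 + 5.846)/0.303 = −22.6.
τ = 1/22.6 = 0.04426 s, so 2% settling time ≈ 4τ = 0.177 s.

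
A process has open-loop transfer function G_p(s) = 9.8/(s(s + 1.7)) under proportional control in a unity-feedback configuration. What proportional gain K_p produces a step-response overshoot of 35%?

From %OS = 100·exp(−πζ/√(1−ζ²)) = 35%, ζ = −ln(0.35)/√(π²+ln²(0.35)) = 0.3169.
Characteristic equation s² + 1.7s + 9.8K_p = 0 gives ζ = 1.7/(2√(9.8K_p)).
Setting ζ = 0.3169: √(9.8K_p) = 1.7/(2·0.3169) = 2.682, so K_p = 7.193/9.8 = 0.734.

K_p = 0.734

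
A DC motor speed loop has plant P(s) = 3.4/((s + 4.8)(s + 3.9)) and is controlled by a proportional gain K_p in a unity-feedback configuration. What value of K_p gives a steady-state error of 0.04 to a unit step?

K_p = 132

For a type-0 loop with proportional control, e_ss = 1/(1 + K_p·P(0)).
P(0) = 0.1816. Require 1/(1 + K_p·0.1816) = 0.04, so 1 + 0.1816·K_p = 25.
K_p = (25 − 1)/0.1816 = 132.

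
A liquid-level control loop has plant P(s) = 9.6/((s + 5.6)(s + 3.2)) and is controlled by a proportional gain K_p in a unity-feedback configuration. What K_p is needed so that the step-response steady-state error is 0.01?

Steady-state error for a unit step on this type-0 loop is 1/(1 + K_p·P(0)).
P(0) = 0.5357. Require 1/(1 + K_p·0.5357) = 0.01, so 1 + 0.5357·K_p = 100.
K_p = (100 − 1)/0.5357 = 185.

K_p = 185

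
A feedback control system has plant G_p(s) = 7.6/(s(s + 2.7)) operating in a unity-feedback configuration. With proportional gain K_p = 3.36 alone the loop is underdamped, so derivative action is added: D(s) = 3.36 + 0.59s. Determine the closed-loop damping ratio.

Forward path: (3.36 + 0.59s)·7.6/(s(s+2.7)). The closed-loop characteristic equation is s² + (2.7 + 7.6·0.59)s + 7.6·3.36 = 0.
That is s² + 7.184s + 25.54 = 0, so ω_n = 5.053 rad/s and ζ = 7.184/(2·5.053) = 0.7108.

ζ = 0.711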